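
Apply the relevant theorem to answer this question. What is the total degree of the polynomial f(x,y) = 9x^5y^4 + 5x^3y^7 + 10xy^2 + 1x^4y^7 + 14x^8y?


Examine each term for its total degree (sum of exponents).
  Term '9x^5y^4' has total degree 5+4 = 9.
  Term '5x^3y^7' has total degree 3+7 = 10.
  Term '10xy^2' has total degree 1+2 = 3.
  Term '1x^4y^7' has total degree 4+7 = 11.
  Term '14x^8y' has total degree 8+1 = 9.
The maximum total degree among all terms is 11.

11


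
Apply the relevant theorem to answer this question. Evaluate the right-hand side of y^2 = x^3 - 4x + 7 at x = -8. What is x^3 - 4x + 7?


Compute x^3 - 4x + 7 at x = -8:
x^3 = (-8)^3 = -512
(-4)*x = (-4)*(-8) = 32
Sum: -512 + 32 + 7 = -473

-473


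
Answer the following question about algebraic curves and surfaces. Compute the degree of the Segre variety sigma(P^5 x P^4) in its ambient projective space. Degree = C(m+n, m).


The degree of the Segre variety P^5 x P^4 is C(m+n, m).
= C(9, 5)
= 126

126


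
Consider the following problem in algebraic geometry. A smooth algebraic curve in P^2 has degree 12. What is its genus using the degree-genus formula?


Using the genus formula for smooth plane curves:
g = (d-1)(d-2)/2
g = (12-1)(12-2)/2
g = 11*10/2
g = 110/2 = 55

55


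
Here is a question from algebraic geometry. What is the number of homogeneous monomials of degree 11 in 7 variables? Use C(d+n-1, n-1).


The number of degree-11 monomials in 7 variables is C(d+n-1, n-1).
= C(11+7-1, 7-1) = C(17, 6)
= 12376

12376


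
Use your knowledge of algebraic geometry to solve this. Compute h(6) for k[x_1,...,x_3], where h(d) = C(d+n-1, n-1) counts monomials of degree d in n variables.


The Hilbert function for the polynomial ring in 3 variables is:
h(d) = C(d+n-1, n-1)
h(6) = C(6+3-1, 3-1) = C(8, 2)
= 8! / (2! * 6!)
= 28

28


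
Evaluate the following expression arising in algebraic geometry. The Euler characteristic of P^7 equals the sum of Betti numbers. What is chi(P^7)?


The complex projective space P^7 has one cell in each even real dimension 0, 2, ..., 14.
The cohomology groups are H^{2k}(P^7) = Z for k = 0,...,7, and 0 otherwise.
Euler characteristic = sum of Betti numbers = 1 per even-dimensional cohomology group.
chi(P^7) = 7 + 1 = 8

8


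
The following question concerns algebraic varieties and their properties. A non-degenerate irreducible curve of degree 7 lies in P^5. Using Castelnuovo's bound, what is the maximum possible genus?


Castelnuovo's bound: write d - 1 = m(r-1) + epsilon with 0 <= epsilon < r-1.
d - 1 = 7 - 1 = 6
r - 1 = 5 - 1 = 4
6 = 1*4 + 2, so m = 1, epsilon = 2
pi(d, r) = m(m-1)(r-1)/2 + m*epsilon
= 1*0*4/2 + 1*2
= 0/2 + 2
= 0 + 2 = 2

2


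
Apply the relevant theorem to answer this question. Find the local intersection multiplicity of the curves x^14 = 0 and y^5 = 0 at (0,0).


The intersection multiplicity of V(x^a) and V(y^b) at the origin is:
I(O; V(x^14), V(y^5)) = dim_k(k[x,y]/(x^14, y^5))
A basis for k[x,y]/(x^14, y^5) is the set of monomials x^i * y^j
where 0 <= i < 14 and 0 <= j < 5.
The number of such monomials is 14 * 5 = 70

70


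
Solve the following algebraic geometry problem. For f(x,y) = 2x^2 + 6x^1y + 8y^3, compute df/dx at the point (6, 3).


df/dx = 2*2*x^1 + 1*6*x^0*y
At (6,3): 2*2*6^1 + 1*6*6^0*3
= 24 + 18
= 42

42


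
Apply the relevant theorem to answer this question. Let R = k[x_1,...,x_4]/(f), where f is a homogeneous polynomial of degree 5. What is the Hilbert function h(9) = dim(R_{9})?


For R = k[x_1,...,x_n]/(f) with f homogeneous of degree e:
The Hilbert series is (1 - t^e)/(1 - t)^n.
So h(d) = C(d+n-1, n-1) - C(d-e+n-1, n-1) for d >= e.
With n=4, e=5, d=9:
C(9+4-1, 4-1) = C(12, 3) = 220
C(9-5+4-1, 4-1) = C(7, 3) = 35
h(9) = 220 - 35 = 185

185


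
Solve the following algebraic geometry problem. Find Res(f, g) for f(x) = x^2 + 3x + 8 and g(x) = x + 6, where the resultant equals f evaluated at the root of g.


For Res(f, x - c), we evaluate f at x = c.
f(-6) = (-6)^2 + 3*(-6) + 8
= 36 - 18 + 8
= 18 + 8 = 26
Res(f, g) = 26

26


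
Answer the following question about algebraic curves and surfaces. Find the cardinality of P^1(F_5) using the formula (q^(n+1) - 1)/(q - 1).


P^1(F_5) has (q^(n+1) - 1)/(q - 1) points.
= 5^1 + 5^0
= 5 + 1
= 6

6


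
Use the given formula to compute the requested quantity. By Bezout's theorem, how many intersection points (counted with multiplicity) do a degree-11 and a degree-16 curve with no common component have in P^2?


Bezout's theorem states the intersection count equals the product of degrees.
Intersection count = 11 * 16 = 176

176


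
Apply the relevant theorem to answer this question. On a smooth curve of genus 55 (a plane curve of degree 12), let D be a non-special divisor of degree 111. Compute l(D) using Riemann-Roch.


First, compute the genus of a smooth plane curve of degree 12:
g = (d-1)(d-2)/2 = (12-1)(12-2)/2 = 55
For a non-special divisor D (i.e., h^1(D) = 0), Riemann-Roch gives:
l(D) = deg(D) - g + 1
Since deg(D) = 111 >= 2g - 1 = 109, D is non-special.
l(D) = 111 - 55 + 1 = 57

57


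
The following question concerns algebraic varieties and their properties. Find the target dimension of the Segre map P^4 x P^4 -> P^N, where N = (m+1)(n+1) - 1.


The Segre embedding maps P^m x P^n into P^N via
all products of coordinates from each factor.
N = (m+1)(n+1) - 1
N = (4+1)(4+1) - 1
N = 5*5 - 1
N = 25 - 1 = 24

24


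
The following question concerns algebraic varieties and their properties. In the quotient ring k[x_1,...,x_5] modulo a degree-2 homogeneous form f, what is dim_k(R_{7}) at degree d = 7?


For R = k[x_1,...,x_n]/(f) with f homogeneous of degree e:
The Hilbert series is (1 - t^e)/(1 - t)^n.
So h(d) = C(d+n-1, n-1) - C(d-e+n-1, n-1) for d >= e.
With n=5, e=2, d=7:
C(7+5-1, 5-1) = C(11, 4) = 330
C(7-2+5-1, 5-1) = C(9, 4) = 126
h(7) = 330 - 126 = 204

204


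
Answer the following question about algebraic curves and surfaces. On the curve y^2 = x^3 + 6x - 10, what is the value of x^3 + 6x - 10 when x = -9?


Compute x^3 + 6x - 10 at x = -9:
x^3 = (-9)^3 = -729
6*x = 6*(-9) = -54
Sum: -729 - 54 - 10 = -793

-793


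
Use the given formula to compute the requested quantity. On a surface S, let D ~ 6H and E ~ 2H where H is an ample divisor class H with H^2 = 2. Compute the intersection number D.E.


Using bilinearity of the intersection pairing on a surface S:
(aH).(bH) = ab * (H.H)
We have H^2 = 2.
D.E = (6H).(2H) = 6*2*2
= 12*2
= 24

24


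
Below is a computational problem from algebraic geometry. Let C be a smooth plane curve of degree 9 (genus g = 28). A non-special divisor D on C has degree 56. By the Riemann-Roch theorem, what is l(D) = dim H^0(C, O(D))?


First, compute the genus of a smooth plane curve of degree 9:
g = (d-1)(d-2)/2 = (9-1)(9-2)/2 = 28
For a non-special divisor D (i.e., h^1(D) = 0), Riemann-Roch gives:
l(D) = deg(D) - g + 1
Since deg(D) = 56 >= 2g - 1 = 55, D is non-special.
l(D) = 56 - 28 + 1 = 29

29


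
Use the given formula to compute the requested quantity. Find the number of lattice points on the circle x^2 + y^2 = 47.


Systematically check integer values of x where x^2 <= 47.
For each valid x, check if 47 - x^2 is a perfect square.
Total integer solutions found: 0

0


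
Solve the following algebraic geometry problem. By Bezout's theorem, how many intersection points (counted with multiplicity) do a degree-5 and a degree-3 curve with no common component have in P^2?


Bezout's theorem states the intersection count equals the product of degrees.
Intersection count = 5 * 3 = 15

15


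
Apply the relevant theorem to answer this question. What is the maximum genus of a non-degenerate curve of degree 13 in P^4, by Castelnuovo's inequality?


Castelnuovo's bound: write d - 1 = m(r-1) + epsilon with 0 <= epsilon < r-1.
d - 1 = 13 - 1 = 12
r - 1 = 4 - 1 = 3
12 = 4*3 + 0, so m = 4, epsilon = 0
pi(d, r) = m(m-1)(r-1)/2 + m*epsilon
= 4*3*3/2 + 4*0
= 36/2 + 0
= 18 + 0 = 18

18


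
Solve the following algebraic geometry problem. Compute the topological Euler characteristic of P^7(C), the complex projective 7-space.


The complex projective space P^7 has one cell in each even real dimension 0, 2, ..., 14.
The cohomology groups are H^{2k}(P^7) = Z for k = 0,...,7, and 0 otherwise.
Euler characteristic = sum of Betti numbers = 1 per even-dimensional cohomology group.
chi(P^7) = 7 + 1 = 8

8


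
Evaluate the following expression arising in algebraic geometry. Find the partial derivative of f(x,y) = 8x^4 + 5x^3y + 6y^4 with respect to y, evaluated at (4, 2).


df/dy = 5*x^3 + 4*6*y^3
At (4,2): 5*4^3 + 4*6*2^3
= 320 + 192
= 512

512


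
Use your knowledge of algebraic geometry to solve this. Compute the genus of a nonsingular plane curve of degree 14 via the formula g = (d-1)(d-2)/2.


Using the genus formula for smooth plane curves:
g = (d-1)(d-2)/2
g = (14-1)(14-2)/2
g = 13*12/2
g = 156/2 = 78

78


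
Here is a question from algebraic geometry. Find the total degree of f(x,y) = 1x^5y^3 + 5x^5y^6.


Examine each term for its total degree (sum of exponents).
  Term '1x^5y^3' has total degree 5+3 = 8.
  Term '5x^5y^6' has total degree 5+6 = 11.
The maximum total degree among all terms is 11.

11


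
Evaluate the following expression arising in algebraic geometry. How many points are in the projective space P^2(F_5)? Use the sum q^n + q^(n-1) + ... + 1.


P^2(F_5) has (q^(n+1) - 1)/(q - 1) points.
= 5^2 + 5^1 + 5^0
= 25 + 5 + 1
= 31

31


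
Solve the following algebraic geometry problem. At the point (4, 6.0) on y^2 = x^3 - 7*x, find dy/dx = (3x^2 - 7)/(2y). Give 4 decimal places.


Using implicit differentiation of y^2 = x^3 - 7*x:
2y * dy/dx = 3x^2 - 7
dy/dx = (3x^2 - 7)/(2y)
Numerator: 3*4^2 - 7 = 41
Denominator: 2*6.0 = 12.0
dy/dx = 41/12.0 = 3.4167

3.4167


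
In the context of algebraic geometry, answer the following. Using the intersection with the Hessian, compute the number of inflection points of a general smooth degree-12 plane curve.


For a general smooth plane curve C of degree d, the inflection points are
the intersection of C with its Hessian curve, which has degree 3(d-2).
By Bezout, the total intersection number is d * 3(d-2) = 12 * 30 = 360.
For a general curve every flex is ordinary, so each contributes
multiplicity 1 to C·Hess(C), and the number of distinct inflection
points is 3d(d-2).
Inflection points = 3*12*(12-2) = 3*12*10 = 360

360


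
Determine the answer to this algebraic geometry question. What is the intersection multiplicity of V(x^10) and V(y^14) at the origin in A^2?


The intersection multiplicity of V(x^a) and V(y^b) at the origin is:
I(O; V(x^10), V(y^14)) = dim_k(k[x,y]/(x^10, y^14))
A basis for k[x,y]/(x^10, y^14) is the set of monomials x^i * y^j
where 0 <= i < 10 and 0 <= j < 14.
The number of such monomials is 10 * 14 = 140

140


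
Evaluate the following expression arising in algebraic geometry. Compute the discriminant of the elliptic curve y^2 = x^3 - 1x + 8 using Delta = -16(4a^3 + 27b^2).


Compute each component:
4a^3 = 4*(-1)^3 = 4*(-1) = -4
27b^2 = 27*8^2 = 27*64 = 1728
4a^3 + 27b^2 = -4 + 1728 = 1724
Delta = -16*1724 = -27584

-27584


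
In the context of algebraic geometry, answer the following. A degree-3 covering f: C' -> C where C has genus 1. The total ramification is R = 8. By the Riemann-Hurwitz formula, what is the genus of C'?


Riemann-Hurwitz formula: 2g' - 2 = d(2g - 2) + R
Given: d = 3, g = 1, R = 8
2g' - 2 = 3*(2*1 - 2) + 8
2g' - 2 = 3*0 + 8
2g' - 2 = 0 + 8 = 8
2g' = 10
g' = 5

5


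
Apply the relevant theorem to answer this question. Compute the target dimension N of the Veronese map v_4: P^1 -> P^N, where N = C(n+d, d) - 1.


The Veronese embedding v_d: P^n -> P^N maps each point to all
degree-d monomials in n+1 homogeneous coordinates.
N = C(n+d, d) - 1
N = C(1+4, 4) - 1
N = C(5, 4) - 1
C(5, 4) = 5
N = 5 - 1 = 4

4


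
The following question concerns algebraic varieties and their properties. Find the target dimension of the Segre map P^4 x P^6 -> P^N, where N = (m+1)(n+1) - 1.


The Segre embedding maps P^m x P^n into P^N via
all products of coordinates from each factor.
N = (m+1)(n+1) - 1
N = (4+1)(6+1) - 1
N = 5*7 - 1
N = 35 - 1 = 34

34


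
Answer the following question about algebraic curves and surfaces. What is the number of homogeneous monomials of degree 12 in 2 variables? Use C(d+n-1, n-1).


The number of degree-12 monomials in 2 variables is C(d+n-1, n-1).
= C(12+2-1, 2-1) = C(13, 1)
= 13

13


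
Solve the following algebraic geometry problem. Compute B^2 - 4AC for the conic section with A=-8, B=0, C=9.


The discriminant of a conic Ax^2 + Bxy + Cy^2 + ... = 0 is B^2 - 4AC.
B^2 = 0^2 = 0
4AC = 4*(-8)*9 = -288
Discriminant = 0 + 288 = 288

288


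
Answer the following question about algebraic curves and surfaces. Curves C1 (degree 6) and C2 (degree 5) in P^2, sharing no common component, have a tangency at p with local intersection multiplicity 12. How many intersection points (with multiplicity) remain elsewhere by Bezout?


By Bezout's theorem, the total intersection number is d1 * d2.
Total = 6 * 5 = 30
Intersection multiplicity at p = 12
Remaining intersections = 30 - 12 = 18

18


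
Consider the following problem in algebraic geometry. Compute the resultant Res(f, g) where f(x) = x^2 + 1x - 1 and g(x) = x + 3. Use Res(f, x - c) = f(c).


For Res(f, x - c), we evaluate f at x = c.
f(-3) = (-3)^2 + 1*(-3) - 1
= 9 - 3 - 1
= 6 - 1 = 5
Res(f, g) = 5

5


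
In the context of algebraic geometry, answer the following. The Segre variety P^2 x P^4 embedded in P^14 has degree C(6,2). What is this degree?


The degree of the Segre variety P^2 x P^4 is C(m+n, m).
= C(6, 2)
= 15

15


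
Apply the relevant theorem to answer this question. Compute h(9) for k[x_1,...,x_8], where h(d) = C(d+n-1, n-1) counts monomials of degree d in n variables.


The Hilbert function for the polynomial ring in 8 variables is:
h(d) = C(d+n-1, n-1)
h(9) = C(9+8-1, 8-1) = C(16, 7)
= 16! / (7! * 9!)
= 11440

11440


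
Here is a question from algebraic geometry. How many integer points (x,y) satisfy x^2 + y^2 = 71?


Systematically check integer values of x where x^2 <= 71.
For each valid x, check if 71 - x^2 is a perfect square.
Total integer solutions found: 0

0


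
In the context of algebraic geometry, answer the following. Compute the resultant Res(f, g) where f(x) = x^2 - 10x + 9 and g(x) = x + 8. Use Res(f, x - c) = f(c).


For Res(f, x - c), we evaluate f at x = c.
f(-8) = (-8)^2 - 10*(-8) + 9
= 64 + 80 + 9
= 144 + 9 = 153
Res(f, g) = 153

153


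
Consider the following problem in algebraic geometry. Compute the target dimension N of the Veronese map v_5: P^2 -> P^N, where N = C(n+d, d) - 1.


The Veronese embedding v_d: P^n -> P^N maps each point to all
degree-d monomials in n+1 homogeneous coordinates.
N = C(n+d, d) - 1
N = C(2+5, 5) - 1
N = C(7, 5) - 1
C(7, 5) = 21
N = 21 - 1 = 20

20


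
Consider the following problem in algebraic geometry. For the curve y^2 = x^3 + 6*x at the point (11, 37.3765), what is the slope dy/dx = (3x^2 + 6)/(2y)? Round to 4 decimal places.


Using implicit differentiation of y^2 = x^3 + 6*x:
2y * dy/dx = 3x^2 + 6
dy/dx = (3x^2 + 6)/(2y)
Numerator: 3*11^2 + 6 = 369
Denominator: 2*37.3765 = 74.753
dy/dx = 369/74.753 = 4.9363

4.9363


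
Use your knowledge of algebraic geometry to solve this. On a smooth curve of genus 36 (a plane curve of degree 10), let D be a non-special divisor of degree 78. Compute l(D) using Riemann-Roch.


First, compute the genus of a smooth plane curve of degree 10:
g = (d-1)(d-2)/2 = (10-1)(10-2)/2 = 36
For a non-special divisor D (i.e., h^1(D) = 0), Riemann-Roch gives:
l(D) = deg(D) - g + 1
Since deg(D) = 78 >= 2g - 1 = 71, D is non-special.
l(D) = 78 - 36 + 1 = 43

43


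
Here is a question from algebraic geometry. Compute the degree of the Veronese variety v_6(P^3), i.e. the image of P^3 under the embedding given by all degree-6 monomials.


The Veronese variety v_6(P^3) has degree d^r.
d^r = 6^3 = 216

216


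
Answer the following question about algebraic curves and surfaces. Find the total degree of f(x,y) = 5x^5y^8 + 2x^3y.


Examine each term for its total degree (sum of exponents).
  Term '5x^5y^8' has total degree 5+8 = 13.
  Term '2x^3y' has total degree 3+1 = 4.
The maximum total degree among all terms is 13.

13


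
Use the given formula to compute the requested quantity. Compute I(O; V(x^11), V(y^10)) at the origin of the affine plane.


The intersection multiplicity of V(x^a) and V(y^b) at the origin is:
I(O; V(x^11), V(y^10)) = dim_k(k[x,y]/(x^11, y^10))
A basis for k[x,y]/(x^11, y^10) is the set of monomials x^i * y^j
where 0 <= i < 11 and 0 <= j < 10.
The number of such monomials is 11 * 10 = 110

110


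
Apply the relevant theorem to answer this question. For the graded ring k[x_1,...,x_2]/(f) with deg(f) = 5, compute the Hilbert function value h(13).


For R = k[x_1,...,x_n]/(f) with f homogeneous of degree e:
The Hilbert series is (1 - t^e)/(1 - t)^n.
So h(d) = C(d+n-1, n-1) - C(d-e+n-1, n-1) for d >= e.
With n=2, e=5, d=13:
C(13+2-1, 2-1) = C(14, 1) = 14
C(13-5+2-1, 2-1) = C(9, 1) = 9
h(13) = 14 - 9 = 5

5


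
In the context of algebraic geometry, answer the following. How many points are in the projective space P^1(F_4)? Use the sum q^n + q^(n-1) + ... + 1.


P^1(F_4) has (q^(n+1) - 1)/(q - 1) points.
= 4^1 + 4^0
= 4 + 1
= 5

5


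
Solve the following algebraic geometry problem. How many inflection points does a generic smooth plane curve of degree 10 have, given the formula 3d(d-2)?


For a general smooth plane curve C of degree d, the inflection points are
the intersection of C with its Hessian curve, which has degree 3(d-2).
By Bezout, the total intersection number is d * 3(d-2) = 10 * 24 = 240.
For a general curve every flex is ordinary, so each contributes
multiplicity 1 to C·Hess(C), and the number of distinct inflection
points is 3d(d-2).
Inflection points = 3*10*(10-2) = 3*10*8 = 240

240


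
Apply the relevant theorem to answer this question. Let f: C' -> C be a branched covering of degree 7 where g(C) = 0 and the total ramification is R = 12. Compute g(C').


Riemann-Hurwitz formula: 2g' - 2 = d(2g - 2) + R
Given: d = 7, g = 0, R = 12
2g' - 2 = 7*(2*0 - 2) + 12
2g' - 2 = 7*(-2) + 12
2g' - 2 = -14 + 12 = -2
2g' = 0
g' = 0

0


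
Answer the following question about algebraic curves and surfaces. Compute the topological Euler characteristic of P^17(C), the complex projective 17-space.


The complex projective space P^17 has one cell in each even real dimension 0, 2, ..., 34.
The cohomology groups are H^{2k}(P^17) = Z for k = 0,...,17, and 0 otherwise.
Euler characteristic = sum of Betti numbers = 1 per even-dimensional cohomology group.
chi(P^17) = 17 + 1 = 18

18


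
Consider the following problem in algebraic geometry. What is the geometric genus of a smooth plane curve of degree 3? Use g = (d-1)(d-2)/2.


Using the genus formula for smooth plane curves:
g = (d-1)(d-2)/2
g = (3-1)(3-2)/2
g = 2*1/2
g = 2/2 = 1

1


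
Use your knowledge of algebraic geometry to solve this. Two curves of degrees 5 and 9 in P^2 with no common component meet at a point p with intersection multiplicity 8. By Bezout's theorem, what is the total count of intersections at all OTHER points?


By Bezout's theorem, the total intersection number is d1 * d2.
Total = 5 * 9 = 45
Intersection multiplicity at p = 8
Remaining intersections = 45 - 8 = 37

37


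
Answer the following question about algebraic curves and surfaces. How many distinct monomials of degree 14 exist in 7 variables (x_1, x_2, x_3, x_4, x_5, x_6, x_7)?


The number of degree-14 monomials in 7 variables is C(d+n-1, n-1).
= C(14+7-1, 7-1) = C(20, 6)
= 38760

38760


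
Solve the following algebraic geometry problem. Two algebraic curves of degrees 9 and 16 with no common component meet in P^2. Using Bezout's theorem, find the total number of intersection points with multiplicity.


Bezout's theorem states the intersection count equals the product of degrees.
Intersection count = 9 * 16 = 144

144


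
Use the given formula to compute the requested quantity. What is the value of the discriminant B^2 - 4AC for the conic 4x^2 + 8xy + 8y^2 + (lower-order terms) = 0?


The discriminant of a conic Ax^2 + Bxy + Cy^2 + ... = 0 is B^2 - 4AC.
B^2 = 8^2 = 64
4AC = 4*4*8 = 128
Discriminant = 64 - 128 = -64

-64


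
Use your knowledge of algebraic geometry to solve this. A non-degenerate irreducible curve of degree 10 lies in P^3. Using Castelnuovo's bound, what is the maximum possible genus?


Castelnuovo's bound: write d - 1 = m(r-1) + epsilon with 0 <= epsilon < r-1.
d - 1 = 10 - 1 = 9
r - 1 = 3 - 1 = 2
9 = 4*2 + 1, so m = 4, epsilon = 1
pi(d, r) = m(m-1)(r-1)/2 + m*epsilon
= 4*3*2/2 + 4*1
= 24/2 + 4
= 12 + 4 = 16

16


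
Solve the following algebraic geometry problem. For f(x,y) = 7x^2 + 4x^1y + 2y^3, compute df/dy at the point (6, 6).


df/dy = 4*x^1 + 3*2*y^2
At (6,6): 4*6^1 + 3*2*6^2
= 24 + 216
= 240

240


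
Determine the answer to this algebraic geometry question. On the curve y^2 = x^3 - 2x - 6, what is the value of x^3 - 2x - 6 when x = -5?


Compute x^3 - 2x - 6 at x = -5:
x^3 = (-5)^3 = -125
(-2)*x = (-2)*(-5) = 10
Sum: -125 + 10 - 6 = -121

-121


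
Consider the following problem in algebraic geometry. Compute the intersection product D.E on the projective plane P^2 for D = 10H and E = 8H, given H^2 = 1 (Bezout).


Using bilinearity of the intersection pairing on the projective plane P^2:
(aH).(bH) = ab * (H.H)
We have H^2 = 1 (Bezout).
D.E = (10H).(8H) = 10*8*1
= 80*1
= 80

80


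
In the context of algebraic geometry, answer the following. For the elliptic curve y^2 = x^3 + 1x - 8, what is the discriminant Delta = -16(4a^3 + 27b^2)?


Compute each component:
4a^3 = 4*1^3 = 4*1 = 4
27b^2 = 27*(-8)^2 = 27*64 = 1728
4a^3 + 27b^2 = 4 + 1728 = 1732
Delta = -16*1732 = -27712

-27712


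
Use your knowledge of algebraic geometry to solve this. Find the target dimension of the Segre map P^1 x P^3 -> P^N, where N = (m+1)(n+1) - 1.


The Segre embedding maps P^m x P^n into P^N via
all products of coordinates from each factor.
N = (m+1)(n+1) - 1
N = (1+1)(3+1) - 1
N = 2*4 - 1
N = 8 - 1 = 7

7


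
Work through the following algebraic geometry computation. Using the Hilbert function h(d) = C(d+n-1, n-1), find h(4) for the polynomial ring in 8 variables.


The Hilbert function for the polynomial ring in 8 variables is:
h(d) = C(d+n-1, n-1)
h(4) = C(4+8-1, 8-1) = C(11, 7)
= 11! / (7! * 4!)
= 330

330


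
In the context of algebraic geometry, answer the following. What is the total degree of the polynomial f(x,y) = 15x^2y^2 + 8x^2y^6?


Examine each term for its total degree (sum of exponents).
  Term '15x^2y^2' has total degree 2+2 = 4.
  Term '8x^2y^6' has total degree 2+6 = 8.
The maximum total degree among all terms is 8.

8


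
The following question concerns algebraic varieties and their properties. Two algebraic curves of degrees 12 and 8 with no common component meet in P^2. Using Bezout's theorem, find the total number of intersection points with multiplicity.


Bezout's theorem states the intersection count equals the product of degrees.
Intersection count = 12 * 8 = 96

96


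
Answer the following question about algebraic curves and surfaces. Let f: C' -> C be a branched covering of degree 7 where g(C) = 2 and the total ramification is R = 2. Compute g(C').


Riemann-Hurwitz formula: 2g' - 2 = d(2g - 2) + R
Given: d = 7, g = 2, R = 2
2g' - 2 = 7*(2*2 - 2) + 2
2g' - 2 = 7*2 + 2
2g' - 2 = 14 + 2 = 16
2g' = 18
g' = 9

9


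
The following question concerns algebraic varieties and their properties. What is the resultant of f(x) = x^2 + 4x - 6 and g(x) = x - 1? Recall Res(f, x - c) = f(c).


For Res(f, x - c), we evaluate f at x = c.
f(1) = 1^2 + 4*1 - 6
= 1 + 4 - 6
= 5 - 6 = -1
Res(f, g) = -1

-1


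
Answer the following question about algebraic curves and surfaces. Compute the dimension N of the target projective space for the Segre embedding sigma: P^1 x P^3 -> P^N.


The Segre embedding maps P^m x P^n into P^N via
all products of coordinates from each factor.
N = (m+1)(n+1) - 1
N = (1+1)(3+1) - 1
N = 2*4 - 1
N = 8 - 1 = 7

7


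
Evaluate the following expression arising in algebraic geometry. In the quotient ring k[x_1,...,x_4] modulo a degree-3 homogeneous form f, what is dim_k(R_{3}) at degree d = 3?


For R = k[x_1,...,x_n]/(f) with f homogeneous of degree e:
The Hilbert series is (1 - t^e)/(1 - t)^n.
So h(d) = C(d+n-1, n-1) - C(d-e+n-1, n-1) for d >= e.
With n=4, e=3, d=3:
C(3+4-1, 4-1) = C(6, 3) = 20
C(3-3+4-1, 4-1) = C(3, 3) = 1
h(3) = 20 - 1 = 19

19


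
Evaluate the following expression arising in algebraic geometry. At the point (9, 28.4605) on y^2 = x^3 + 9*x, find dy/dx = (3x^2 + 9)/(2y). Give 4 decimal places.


Using implicit differentiation of y^2 = x^3 + 9*x:
2y * dy/dx = 3x^2 + 9
dy/dx = (3x^2 + 9)/(2y)
Numerator: 3*9^2 + 9 = 252
Denominator: 2*28.4605 = 56.921
dy/dx = 252/56.921 = 4.4272

4.4272


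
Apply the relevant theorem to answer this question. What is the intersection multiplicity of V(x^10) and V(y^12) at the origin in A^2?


The intersection multiplicity of V(x^a) and V(y^b) at the origin is:
I(O; V(x^10), V(y^12)) = dim_k(k[x,y]/(x^10, y^12))
A basis for k[x,y]/(x^10, y^12) is the set of monomials x^i * y^j
where 0 <= i < 10 and 0 <= j < 12.
The number of such monomials is 10 * 12 = 120

120


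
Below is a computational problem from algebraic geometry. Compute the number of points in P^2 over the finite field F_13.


P^2(F_13) has (q^(n+1) - 1)/(q - 1) points.
= 13^2 + 13^1 + 13^0
= 169 + 13 + 1
= 183

183


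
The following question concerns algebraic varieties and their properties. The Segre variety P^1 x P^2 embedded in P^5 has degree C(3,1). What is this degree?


The degree of the Segre variety P^1 x P^2 is C(m+n, m).
= C(3, 1)
= 3

3


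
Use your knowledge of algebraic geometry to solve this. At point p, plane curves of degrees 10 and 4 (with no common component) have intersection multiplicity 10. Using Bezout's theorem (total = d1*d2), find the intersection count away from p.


By Bezout's theorem, the total intersection number is d1 * d2.
Total = 10 * 4 = 40
Intersection multiplicity at p = 10
Remaining intersections = 40 - 10 = 30

30


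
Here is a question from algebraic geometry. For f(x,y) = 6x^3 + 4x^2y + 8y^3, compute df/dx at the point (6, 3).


df/dx = 3*6*x^2 + 2*4*x^1*y
At (6,3): 3*6*6^2 + 2*4*6^1*3
= 648 + 144
= 792

792


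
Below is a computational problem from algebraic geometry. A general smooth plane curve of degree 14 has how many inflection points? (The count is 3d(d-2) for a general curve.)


For a general smooth plane curve C of degree d, the inflection points are
the intersection of C with its Hessian curve, which has degree 3(d-2).
By Bezout, the total intersection number is d * 3(d-2) = 14 * 36 = 504.
For a general curve every flex is ordinary, so each contributes
multiplicity 1 to C·Hess(C), and the number of distinct inflection
points is 3d(d-2).
Inflection points = 3*14*(14-2) = 3*14*12 = 504

504


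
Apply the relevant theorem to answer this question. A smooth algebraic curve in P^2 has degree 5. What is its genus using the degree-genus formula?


Using the genus formula for smooth plane curves:
g = (d-1)(d-2)/2
g = (5-1)(5-2)/2
g = 4*3/2
g = 12/2 = 6

6


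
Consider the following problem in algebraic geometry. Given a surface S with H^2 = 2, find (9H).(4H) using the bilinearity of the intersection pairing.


Using bilinearity of the intersection pairing on a surface S:
(aH).(bH) = ab * (H.H)
We have H^2 = 2.
D.E = (9H).(4H) = 9*4*2
= 36*2
= 72

72


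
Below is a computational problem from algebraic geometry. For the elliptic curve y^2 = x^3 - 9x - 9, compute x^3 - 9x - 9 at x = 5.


Compute x^3 - 9x - 9 at x = 5:
x^3 = 5^3 = 125
(-9)*x = (-9)*5 = -45
Sum: 125 - 45 - 9 = 71

71


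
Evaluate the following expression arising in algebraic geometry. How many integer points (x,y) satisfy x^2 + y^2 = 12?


Systematically check integer values of x where x^2 <= 12.
For each valid x, check if 12 - x^2 is a perfect square.
Total integer solutions found: 0

0


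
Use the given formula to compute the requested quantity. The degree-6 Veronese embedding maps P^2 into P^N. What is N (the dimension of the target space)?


The Veronese embedding v_d: P^n -> P^N maps each point to all
degree-d monomials in n+1 homogeneous coordinates.
N = C(n+d, d) - 1
N = C(2+6, 6) - 1
N = C(8, 6) - 1
C(8, 6) = 28
N = 28 - 1 = 27

27


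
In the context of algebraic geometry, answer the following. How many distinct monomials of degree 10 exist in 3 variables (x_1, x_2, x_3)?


The number of degree-10 monomials in 3 variables is C(d+n-1, n-1).
= C(10+3-1, 3-1) = C(12, 2)
= 66

66


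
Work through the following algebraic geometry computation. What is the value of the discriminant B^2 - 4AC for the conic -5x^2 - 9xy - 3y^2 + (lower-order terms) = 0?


The discriminant of a conic Ax^2 + Bxy + Cy^2 + ... = 0 is B^2 - 4AC.
B^2 = (-9)^2 = 81
4AC = 4*(-5)*(-3) = 60
Discriminant = 81 - 60 = 21

21


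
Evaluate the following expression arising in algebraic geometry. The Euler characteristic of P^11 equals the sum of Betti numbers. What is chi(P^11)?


The complex projective space P^11 has one cell in each even real dimension 0, 2, ..., 22.
The cohomology groups are H^{2k}(P^11) = Z for k = 0,...,11, and 0 otherwise.
Euler characteristic = sum of Betti numbers = 1 per even-dimensional cohomology group.
chi(P^11) = 11 + 1 = 12

12


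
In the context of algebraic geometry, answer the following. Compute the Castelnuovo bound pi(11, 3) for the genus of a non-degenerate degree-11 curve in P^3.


Castelnuovo's bound: write d - 1 = m(r-1) + epsilon with 0 <= epsilon < r-1.
d - 1 = 11 - 1 = 10
r - 1 = 3 - 1 = 2
10 = 5*2 + 0, so m = 5, epsilon = 0
pi(d, r) = m(m-1)(r-1)/2 + m*epsilon
= 5*4*2/2 + 5*0
= 40/2 + 0
= 20 + 0 = 20

20


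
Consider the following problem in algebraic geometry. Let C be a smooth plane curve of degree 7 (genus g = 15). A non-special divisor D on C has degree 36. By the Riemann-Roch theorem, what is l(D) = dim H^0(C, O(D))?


First, compute the genus of a smooth plane curve of degree 7:
g = (d-1)(d-2)/2 = (7-1)(7-2)/2 = 15
For a non-special divisor D (i.e., h^1(D) = 0), Riemann-Roch gives:
l(D) = deg(D) - g + 1
Since deg(D) = 36 >= 2g - 1 = 29, D is non-special.
l(D) = 36 - 15 + 1 = 22

22


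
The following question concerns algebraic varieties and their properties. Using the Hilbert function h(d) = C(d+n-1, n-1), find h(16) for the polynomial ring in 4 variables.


The Hilbert function for the polynomial ring in 4 variables is:
h(d) = C(d+n-1, n-1)
h(16) = C(16+4-1, 4-1) = C(19, 3)
= 19! / (3! * 16!)
= 969

969


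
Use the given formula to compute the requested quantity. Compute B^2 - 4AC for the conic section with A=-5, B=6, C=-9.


The discriminant of a conic Ax^2 + Bxy + Cy^2 + ... = 0 is B^2 - 4AC.
B^2 = 6^2 = 36
4AC = 4*(-5)*(-9) = 180
Discriminant = 36 - 180 = -144

-144


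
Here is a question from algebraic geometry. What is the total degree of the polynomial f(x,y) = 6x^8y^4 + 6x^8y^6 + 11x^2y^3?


Examine each term for its total degree (sum of exponents).
  Term '6x^8y^4' has total degree 8+4 = 12.
  Term '6x^8y^6' has total degree 8+6 = 14.
  Term '11x^2y^3' has total degree 2+3 = 5.
The maximum total degree among all terms is 14.

14


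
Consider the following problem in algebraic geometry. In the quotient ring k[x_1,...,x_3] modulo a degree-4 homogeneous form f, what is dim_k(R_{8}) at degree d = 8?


For R = k[x_1,...,x_n]/(f) with f homogeneous of degree e:
The Hilbert series is (1 - t^e)/(1 - t)^n.
So h(d) = C(d+n-1, n-1) - C(d-e+n-1, n-1) for d >= e.
With n=3, e=4, d=8:
C(8+3-1, 3-1) = C(10, 2) = 45
C(8-4+3-1, 3-1) = C(6, 2) = 15
h(8) = 45 - 15 = 30

30


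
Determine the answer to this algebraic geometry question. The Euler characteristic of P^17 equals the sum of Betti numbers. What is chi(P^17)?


The complex projective space P^17 has one cell in each even real dimension 0, 2, ..., 34.
The cohomology groups are H^{2k}(P^17) = Z for k = 0,...,17, and 0 otherwise.
Euler characteristic = sum of Betti numbers = 1 per even-dimensional cohomology group.
chi(P^17) = 17 + 1 = 18

18


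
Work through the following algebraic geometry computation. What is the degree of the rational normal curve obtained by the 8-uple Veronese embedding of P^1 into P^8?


The rational normal curve in P^8 is the image of P^1 under the 8-uple Veronese.
A general hyperplane in P^8 pulls back to a degree-8 form on P^1, which has 8 zeros,
so the curve meets a general hyperplane in 8 points. Degree = 8.

8


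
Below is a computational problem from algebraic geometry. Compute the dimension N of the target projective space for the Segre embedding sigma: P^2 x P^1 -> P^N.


The Segre embedding maps P^m x P^n into P^N via
all products of coordinates from each factor.
N = (m+1)(n+1) - 1
N = (2+1)(1+1) - 1
N = 3*2 - 1
N = 6 - 1 = 5

5


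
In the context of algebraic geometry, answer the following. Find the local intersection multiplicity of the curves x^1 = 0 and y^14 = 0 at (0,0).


The intersection multiplicity of V(x^a) and V(y^b) at the origin is:
I(O; V(x^1), V(y^14)) = dim_k(k[x,y]/(x^1, y^14))
A basis for k[x,y]/(x^1, y^14) is the set of monomials x^i * y^j
where 0 <= i < 1 and 0 <= j < 14.
The number of such monomials is 1 * 14 = 14

14


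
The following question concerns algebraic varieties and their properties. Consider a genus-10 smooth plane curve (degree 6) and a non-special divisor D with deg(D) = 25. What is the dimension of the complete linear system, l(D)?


First, compute the genus of a smooth plane curve of degree 6:
g = (d-1)(d-2)/2 = (6-1)(6-2)/2 = 10
For a non-special divisor D (i.e., h^1(D) = 0), Riemann-Roch gives:
l(D) = deg(D) - g + 1
Since deg(D) = 25 >= 2g - 1 = 19, D is non-special.
l(D) = 25 - 10 + 1 = 16

16


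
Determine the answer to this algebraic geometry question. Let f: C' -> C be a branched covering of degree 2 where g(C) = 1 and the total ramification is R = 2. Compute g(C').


Riemann-Hurwitz formula: 2g' - 2 = d(2g - 2) + R
Given: d = 2, g = 1, R = 2
2g' - 2 = 2*(2*1 - 2) + 2
2g' - 2 = 2*0 + 2
2g' - 2 = 0 + 2 = 2
2g' = 4
g' = 2

2


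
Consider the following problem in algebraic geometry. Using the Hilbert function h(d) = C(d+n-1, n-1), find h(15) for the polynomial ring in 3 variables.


The Hilbert function for the polynomial ring in 3 variables is:
h(d) = C(d+n-1, n-1)
h(15) = C(15+3-1, 3-1) = C(17, 2)
= 17! / (2! * 15!)
= 136

136


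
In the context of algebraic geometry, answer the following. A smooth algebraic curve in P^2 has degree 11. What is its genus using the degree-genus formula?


Using the genus formula for smooth plane curves:
g = (d-1)(d-2)/2
g = (11-1)(11-2)/2
g = 10*9/2
g = 90/2 = 45

45


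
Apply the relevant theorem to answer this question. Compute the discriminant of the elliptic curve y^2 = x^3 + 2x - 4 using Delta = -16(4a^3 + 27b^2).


Compute each component:
4a^3 = 4*2^3 = 4*8 = 32
27b^2 = 27*(-4)^2 = 27*16 = 432
4a^3 + 27b^2 = 32 + 432 = 464
Delta = -16*464 = -7424

-7424


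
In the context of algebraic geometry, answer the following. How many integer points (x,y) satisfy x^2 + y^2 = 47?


Systematically check integer values of x where x^2 <= 47.
For each valid x, check if 47 - x^2 is a perfect square.
Total integer solutions found: 0

0


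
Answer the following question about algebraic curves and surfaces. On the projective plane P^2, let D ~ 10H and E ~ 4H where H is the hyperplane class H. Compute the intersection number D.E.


Using bilinearity of the intersection pairing on the projective plane P^2:
(aH).(bH) = ab * (H.H)
We have H^2 = 1 (Bezout).
D.E = (10H).(4H) = 10*4*1
= 40*1
= 40

40


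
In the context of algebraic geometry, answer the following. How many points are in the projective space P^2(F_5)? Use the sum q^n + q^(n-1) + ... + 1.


P^2(F_5) has (q^(n+1) - 1)/(q - 1) points.
= 5^2 + 5^1 + 5^0
= 25 + 5 + 1
= 31

31


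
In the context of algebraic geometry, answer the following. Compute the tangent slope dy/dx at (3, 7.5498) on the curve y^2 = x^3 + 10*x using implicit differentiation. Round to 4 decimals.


Using implicit differentiation of y^2 = x^3 + 10*x:
2y * dy/dx = 3x^2 + 10
dy/dx = (3x^2 + 10)/(2y)
Numerator: 3*3^2 + 10 = 37
Denominator: 2*7.5498 = 15.0996
dy/dx = 37/15.0996 = 2.4504

2.4504


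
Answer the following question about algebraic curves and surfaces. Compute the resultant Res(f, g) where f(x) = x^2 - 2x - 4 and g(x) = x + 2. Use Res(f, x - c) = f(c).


For Res(f, x - c), we evaluate f at x = c.
f(-2) = (-2)^2 - 2*(-2) - 4
= 4 + 4 - 4
= 8 - 4 = 4
Res(f, g) = 4

4


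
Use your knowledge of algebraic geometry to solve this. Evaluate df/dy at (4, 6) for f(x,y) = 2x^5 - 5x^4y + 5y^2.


df/dy = (-5)*x^4 + 2*5*y^1
At (4,6): (-5)*4^4 + 2*5*6^1
= -1280 + 60
= -1220

-1220


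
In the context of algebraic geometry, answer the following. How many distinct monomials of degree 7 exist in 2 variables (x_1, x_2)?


The number of degree-7 monomials in 2 variables is C(d+n-1, n-1).
= C(7+2-1, 2-1) = C(8, 1)
= 8

8


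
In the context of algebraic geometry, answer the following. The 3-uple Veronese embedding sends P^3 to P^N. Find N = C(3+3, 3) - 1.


The Veronese embedding v_d: P^n -> P^N maps each point to all
degree-d monomials in n+1 homogeneous coordinates.
N = C(n+d, d) - 1
N = C(3+3, 3) - 1
N = C(6, 3) - 1
C(6, 3) = 20
N = 20 - 1 = 19

19


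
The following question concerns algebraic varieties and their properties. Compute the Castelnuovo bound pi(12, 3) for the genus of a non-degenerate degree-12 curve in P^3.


Castelnuovo's bound: write d - 1 = m(r-1) + epsilon with 0 <= epsilon < r-1.
d - 1 = 12 - 1 = 11
r - 1 = 3 - 1 = 2
11 = 5*2 + 1, so m = 5, epsilon = 1
pi(d, r) = m(m-1)(r-1)/2 + m*epsilon
= 5*4*2/2 + 5*1
= 40/2 + 5
= 20 + 5 = 25

25


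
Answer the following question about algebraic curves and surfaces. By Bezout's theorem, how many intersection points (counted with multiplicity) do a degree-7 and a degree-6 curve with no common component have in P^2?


Bezout's theorem states the intersection count equals the product of degrees.
Intersection count = 7 * 6 = 42

42


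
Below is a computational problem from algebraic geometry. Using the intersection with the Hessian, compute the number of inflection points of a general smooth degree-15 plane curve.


For a general smooth plane curve C of degree d, the inflection points are
the intersection of C with its Hessian curve, which has degree 3(d-2).
By Bezout, the total intersection number is d * 3(d-2) = 15 * 39 = 585.
For a general curve every flex is ordinary, so each contributes
multiplicity 1 to C·Hess(C), and the number of distinct inflection
points is 3d(d-2).
Inflection points = 3*15*(15-2) = 3*15*13 = 585

585


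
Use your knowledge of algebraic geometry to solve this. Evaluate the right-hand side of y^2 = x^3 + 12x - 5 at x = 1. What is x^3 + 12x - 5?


Compute x^3 + 12x - 5 at x = 1:
x^3 = 1^3 = 1
12*x = 12*1 = 12
Sum: 1 + 12 - 5 = 8

8


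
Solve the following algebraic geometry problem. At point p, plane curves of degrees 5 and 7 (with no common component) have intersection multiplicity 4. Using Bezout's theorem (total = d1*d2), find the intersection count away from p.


By Bezout's theorem, the total intersection number is d1 * d2.
Total = 5 * 7 = 35
Intersection multiplicity at p = 4
Remaining intersections = 35 - 4 = 31

31


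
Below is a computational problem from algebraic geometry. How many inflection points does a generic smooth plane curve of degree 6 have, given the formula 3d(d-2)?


For a general smooth plane curve C of degree d, the inflection points are
the intersection of C with its Hessian curve, which has degree 3(d-2).
By Bezout, the total intersection number is d * 3(d-2) = 6 * 12 = 72.
For a general curve every flex is ordinary, so each contributes
multiplicity 1 to C·Hess(C), and the number of distinct inflection
points is 3d(d-2).
Inflection points = 3*6*(6-2) = 3*6*4 = 72

72
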